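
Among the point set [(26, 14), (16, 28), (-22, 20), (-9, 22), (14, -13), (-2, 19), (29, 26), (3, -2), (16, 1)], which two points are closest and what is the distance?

Computing all pairwise distances among 9 points:

d((26, 14), (16, 28)) = 17.2047
d((26, 14), (-22, 20)) = 48.3735
d((26, 14), (-9, 22)) = 35.9026
d((26, 14), (14, -13)) = 29.5466
d((26, 14), (-2, 19)) = 28.4429
d((26, 14), (29, 26)) = 12.3693
d((26, 14), (3, -2)) = 28.0179
d((26, 14), (16, 1)) = 16.4012
d((16, 28), (-22, 20)) = 38.833
d((16, 28), (-9, 22)) = 25.7099
d((16, 28), (14, -13)) = 41.0488
d((16, 28), (-2, 19)) = 20.1246
d((16, 28), (29, 26)) = 13.1529
d((16, 28), (3, -2)) = 32.6956
d((16, 28), (16, 1)) = 27.0
d((-22, 20), (-9, 22)) = 13.1529
d((-22, 20), (14, -13)) = 48.8365
d((-22, 20), (-2, 19)) = 20.025
d((-22, 20), (29, 26)) = 51.3517
d((-22, 20), (3, -2)) = 33.3017
d((-22, 20), (16, 1)) = 42.4853
d((-9, 22), (14, -13)) = 41.8808
d((-9, 22), (-2, 19)) = 7.6158 <-- minimum
d((-9, 22), (29, 26)) = 38.2099
d((-9, 22), (3, -2)) = 26.8328
d((-9, 22), (16, 1)) = 32.6497
d((14, -13), (-2, 19)) = 35.7771
d((14, -13), (29, 26)) = 41.7852
d((14, -13), (3, -2)) = 15.5563
d((14, -13), (16, 1)) = 14.1421
d((-2, 19), (29, 26)) = 31.7805
d((-2, 19), (3, -2)) = 21.587
d((-2, 19), (16, 1)) = 25.4558
d((29, 26), (3, -2)) = 38.2099
d((29, 26), (16, 1)) = 28.178
d((3, -2), (16, 1)) = 13.3417

Closest pair: (-9, 22) and (-2, 19) with distance 7.6158

The closest pair is (-9, 22) and (-2, 19) with Euclidean distance 7.6158. For 9 points, brute-force pairwise comparison is shown above. For large n, the divide-and-conquer algorithm (sort by x, recurse on halves, check the dividing strip) achieves O(n log n).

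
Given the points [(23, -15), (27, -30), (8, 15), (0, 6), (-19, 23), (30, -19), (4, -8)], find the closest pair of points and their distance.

Computing all pairwise distances among 7 points:

d((23, -15), (27, -30)) = 15.5242
d((23, -15), (8, 15)) = 33.541
d((23, -15), (0, 6)) = 31.1448
d((23, -15), (-19, 23)) = 56.6392
d((23, -15), (30, -19)) = 8.0623 <-- minimum
d((23, -15), (4, -8)) = 20.2485
d((27, -30), (8, 15)) = 48.8467
d((27, -30), (0, 6)) = 45.0
d((27, -30), (-19, 23)) = 70.1783
d((27, -30), (30, -19)) = 11.4018
d((27, -30), (4, -8)) = 31.8277
d((8, 15), (0, 6)) = 12.0416
d((8, 15), (-19, 23)) = 28.1603
d((8, 15), (30, -19)) = 40.4969
d((8, 15), (4, -8)) = 23.3452
d((0, 6), (-19, 23)) = 25.4951
d((0, 6), (30, -19)) = 39.0512
d((0, 6), (4, -8)) = 14.5602
d((-19, 23), (30, -19)) = 64.5368
d((-19, 23), (4, -8)) = 38.6005
d((30, -19), (4, -8)) = 28.2312

Closest pair: (23, -15) and (30, -19) with distance 8.0623

The closest pair is (23, -15) and (30, -19) with Euclidean distance 8.0623. For 7 points, brute-force pairwise comparison is shown above. For large n, the divide-and-conquer algorithm (sort by x, recurse on halves, check the dividing strip) achieves O(n log n).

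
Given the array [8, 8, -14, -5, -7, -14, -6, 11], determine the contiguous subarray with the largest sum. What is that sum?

Using Kadane's algorithm on [8, 8, -14, -5, -7, -14, -6, 11]:

Scanning through the array:
Position 1 (value 8): max_ending_here = 16, max_so_far = 16
Position 2 (value -14): max_ending_here = 2, max_so_far = 16
Position 3 (value -5): max_ending_here = -3, max_so_far = 16
Position 4 (value -7): max_ending_here = -7, max_so_far = 16
Position 5 (value -14): max_ending_here = -14, max_so_far = 16
Position 6 (value -6): max_ending_here = -6, max_so_far = 16
Position 7 (value 11): max_ending_here = 11, max_so_far = 16

Maximum subarray: [8, 8]
Maximum sum: 16

The maximum subarray is [8, 8] with sum 16. This subarray runs from index 0 to index 1.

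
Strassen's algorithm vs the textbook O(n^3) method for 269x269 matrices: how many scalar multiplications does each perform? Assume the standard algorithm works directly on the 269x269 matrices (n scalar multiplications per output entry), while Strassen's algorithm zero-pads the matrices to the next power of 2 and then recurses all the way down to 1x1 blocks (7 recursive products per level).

Matrix multiplication for 269x269 matrices:

Strassen's algorithm requires power-of-2 dimensions. Pad 269x269 to 512x512 (next power of 2).

Standard algorithm: 269^3 = 19465109 multiplications
Strassen's algorithm: 7^(log2(512)) = 7^9 = 40353607 multiplications
Difference: 19465109 - 40353607 = -20888498 (Strassen uses MORE here due to padding overhead — for small or just-over-power-of-2 n, padding can outweigh the per-level savings)

Standard: 19465109 multiplications (269^3). Strassen: 40353607 multiplications (7^9, after padding to 512x512). Strassen reduces 8 recursive multiplications to 7 at each level.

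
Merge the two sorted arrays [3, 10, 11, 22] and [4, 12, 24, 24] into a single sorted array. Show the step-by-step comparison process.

Merging process:

Compare 3 vs 4: take 3 from left. Merged: [3]
Compare 10 vs 4: take 4 from right. Merged: [3, 4]
Compare 10 vs 12: take 10 from left. Merged: [3, 4, 10]
Compare 11 vs 12: take 11 from left. Merged: [3, 4, 10, 11]
Compare 22 vs 12: take 12 from right. Merged: [3, 4, 10, 11, 12]
Compare 22 vs 24: take 22 from left. Merged: [3, 4, 10, 11, 12, 22]
Append remaining from right: [24, 24]. Merged: [3, 4, 10, 11, 12, 22, 24, 24]

Final merged array: [3, 4, 10, 11, 12, 22, 24, 24]
Total comparisons: 6

The merged array is [3, 4, 10, 11, 12, 22, 24, 24], requiring 6 comparisons. The merge step runs in O(n) time where n is the total number of elements.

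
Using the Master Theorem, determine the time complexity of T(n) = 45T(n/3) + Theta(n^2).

Master Theorem for T(n) = 45T(n/3) + O(n^2):

a = 45, b = 3, c = 2
log_b(a) = log_3(45) = 3.4650

Case 1: c = 2 < log_3(45) = 3.4650
T(n) = O(n^(log_3 45))

For T(n) = 45T(n/3) + O(n^2): log_3(45) = 3.4650. This is Case 1 of the Master Theorem (c < log_b(a), work dominated by leaves), giving O(n^(log_3 45)).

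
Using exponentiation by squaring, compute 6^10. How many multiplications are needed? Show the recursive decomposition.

Computing 6^10 by squaring (build up from 6^1; each line after the first costs one multiplication):

6^1 = 6
6^2 = (6^1)^2 = 6^2 = 36
6^4 = (6^2)^2 = 36^2 = 1296
6^5 = 6 * 6^4 = 6 * 1296 = 7776
6^10 = (6^5)^2 = 7776^2 = 60466176

Result: 60466176
Multiplications needed: 4 (4 lines after 6^1)

6^10 = 60466176. Using exponentiation by squaring, this requires 4 multiplications. The key idea: if the exponent is even, square the half-power; if odd, multiply by the base once.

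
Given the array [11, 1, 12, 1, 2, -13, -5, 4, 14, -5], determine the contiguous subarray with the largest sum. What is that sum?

Using Kadane's algorithm on [11, 1, 12, 1, 2, -13, -5, 4, 14, -5]:

Scanning through the array:
Position 1 (value 1): max_ending_here = 12, max_so_far = 12
Position 2 (value 12): max_ending_here = 24, max_so_far = 24
Position 3 (value 1): max_ending_here = 25, max_so_far = 25
Position 4 (value 2): max_ending_here = 27, max_so_far = 27
Position 5 (value -13): max_ending_here = 14, max_so_far = 27
Position 6 (value -5): max_ending_here = 9, max_so_far = 27
Position 7 (value 4): max_ending_here = 13, max_so_far = 27
Position 8 (value 14): max_ending_here = 27, max_so_far = 27
Position 9 (value -5): max_ending_here = 22, max_so_far = 27

Maximum subarray: [11, 1, 12, 1, 2]
Maximum sum: 27

The maximum subarray is [11, 1, 12, 1, 2] with sum 27. This subarray runs from index 0 to index 4.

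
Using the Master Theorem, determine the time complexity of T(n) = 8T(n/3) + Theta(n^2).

Master Theorem for T(n) = 8T(n/3) + O(n^2):

a = 8, b = 3, c = 2
log_b(a) = log_3(8) = 1.8928

Case 3: c = 2 > log_3(8) = 1.8928
T(n) = O(n^2) = O(n^2)

For T(n) = 8T(n/3) + O(n^2): log_3(8) = 1.8928. This is Case 3 of the Master Theorem (c > log_b(a), work dominated by root), giving O(n^2).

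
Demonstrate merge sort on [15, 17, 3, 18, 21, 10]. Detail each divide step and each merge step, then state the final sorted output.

Merge sort trace:

Split: [15, 17, 3, 18, 21, 10] -> [15, 17, 3] and [18, 21, 10]
  Split: [15, 17, 3] -> [15] and [17, 3]
    Split: [17, 3] -> [17] and [3]
    Merge: [17] + [3] -> [3, 17]
  Merge: [15] + [3, 17] -> [3, 15, 17]
  Split: [18, 21, 10] -> [18] and [21, 10]
    Split: [21, 10] -> [21] and [10]
    Merge: [21] + [10] -> [10, 21]
  Merge: [18] + [10, 21] -> [10, 18, 21]
Merge: [3, 15, 17] + [10, 18, 21] -> [3, 10, 15, 17, 18, 21]

Final sorted array: [3, 10, 15, 17, 18, 21]

The merge sort proceeds by recursively splitting the array and merging sorted halves.
After all merges, the sorted array is [3, 10, 15, 17, 18, 21].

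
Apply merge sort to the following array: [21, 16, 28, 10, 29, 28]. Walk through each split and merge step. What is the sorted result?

Merge sort trace:

Split: [21, 16, 28, 10, 29, 28] -> [21, 16, 28] and [10, 29, 28]
  Split: [21, 16, 28] -> [21] and [16, 28]
    Split: [16, 28] -> [16] and [28]
    Merge: [16] + [28] -> [16, 28]
  Merge: [21] + [16, 28] -> [16, 21, 28]
  Split: [10, 29, 28] -> [10] and [29, 28]
    Split: [29, 28] -> [29] and [28]
    Merge: [29] + [28] -> [28, 29]
  Merge: [10] + [28, 29] -> [10, 28, 29]
Merge: [16, 21, 28] + [10, 28, 29] -> [10, 16, 21, 28, 28, 29]

Final sorted array: [10, 16, 21, 28, 28, 29]

The merge sort proceeds by recursively splitting the array and merging sorted halves.
After all merges, the sorted array is [10, 16, 21, 28, 28, 29].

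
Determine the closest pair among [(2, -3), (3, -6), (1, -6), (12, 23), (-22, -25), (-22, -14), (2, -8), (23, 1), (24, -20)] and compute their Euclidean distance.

Computing all pairwise distances among 9 points:

d((2, -3), (3, -6)) = 3.1623
d((2, -3), (1, -6)) = 3.1623
d((2, -3), (12, 23)) = 27.8568
d((2, -3), (-22, -25)) = 32.5576
d((2, -3), (-22, -14)) = 26.4008
d((2, -3), (2, -8)) = 5.0
d((2, -3), (23, 1)) = 21.3776
d((2, -3), (24, -20)) = 27.8029
d((3, -6), (1, -6)) = 2.0 <-- minimum
d((3, -6), (12, 23)) = 30.3645
d((3, -6), (-22, -25)) = 31.4006
d((3, -6), (-22, -14)) = 26.2488
d((3, -6), (2, -8)) = 2.2361
d((3, -6), (23, 1)) = 21.1896
d((3, -6), (24, -20)) = 25.2389
d((1, -6), (12, 23)) = 31.0161
d((1, -6), (-22, -25)) = 29.8329
d((1, -6), (-22, -14)) = 24.3516
d((1, -6), (2, -8)) = 2.2361
d((1, -6), (23, 1)) = 23.0868
d((1, -6), (24, -20)) = 26.9258
d((12, 23), (-22, -25)) = 58.8218
d((12, 23), (-22, -14)) = 50.2494
d((12, 23), (2, -8)) = 32.573
d((12, 23), (23, 1)) = 24.5967
d((12, 23), (24, -20)) = 44.643
d((-22, -25), (-22, -14)) = 11.0
d((-22, -25), (2, -8)) = 29.4109
d((-22, -25), (23, 1)) = 51.9711
d((-22, -25), (24, -20)) = 46.2709
d((-22, -14), (2, -8)) = 24.7386
d((-22, -14), (23, 1)) = 47.4342
d((-22, -14), (24, -20)) = 46.3897
d((2, -8), (23, 1)) = 22.8473
d((2, -8), (24, -20)) = 25.0599
d((23, 1), (24, -20)) = 21.0238

Closest pair: (3, -6) and (1, -6) with distance 2.0

The closest pair is (3, -6) and (1, -6) with Euclidean distance 2.0. For 9 points, brute-force pairwise comparison is shown above. For large n, the divide-and-conquer algorithm (sort by x, recurse on halves, check the dividing strip) achieves O(n log n).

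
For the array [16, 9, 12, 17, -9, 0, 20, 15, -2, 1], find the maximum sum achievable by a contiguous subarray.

Using Kadane's algorithm on [16, 9, 12, 17, -9, 0, 20, 15, -2, 1]:

Scanning through the array:
Position 1 (value 9): max_ending_here = 25, max_so_far = 25
Position 2 (value 12): max_ending_here = 37, max_so_far = 37
Position 3 (value 17): max_ending_here = 54, max_so_far = 54
Position 4 (value -9): max_ending_here = 45, max_so_far = 54
Position 5 (value 0): max_ending_here = 45, max_so_far = 54
Position 6 (value 20): max_ending_here = 65, max_so_far = 65
Position 7 (value 15): max_ending_here = 80, max_so_far = 80
Position 8 (value -2): max_ending_here = 78, max_so_far = 80
Position 9 (value 1): max_ending_here = 79, max_so_far = 80

Maximum subarray: [16, 9, 12, 17, -9, 0, 20, 15]
Maximum sum: 80

The maximum subarray is [16, 9, 12, 17, -9, 0, 20, 15] with sum 80. This subarray runs from index 0 to index 7.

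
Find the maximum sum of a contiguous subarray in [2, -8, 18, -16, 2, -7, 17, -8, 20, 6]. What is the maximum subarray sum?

Using Kadane's algorithm on [2, -8, 18, -16, 2, -7, 17, -8, 20, 6]:

Scanning through the array:
Position 1 (value -8): max_ending_here = -6, max_so_far = 2
Position 2 (value 18): max_ending_here = 18, max_so_far = 18
Position 3 (value -16): max_ending_here = 2, max_so_far = 18
Position 4 (value 2): max_ending_here = 4, max_so_far = 18
Position 5 (value -7): max_ending_here = -3, max_so_far = 18
Position 6 (value 17): max_ending_here = 17, max_so_far = 18
Position 7 (value -8): max_ending_here = 9, max_so_far = 18
Position 8 (value 20): max_ending_here = 29, max_so_far = 29
Position 9 (value 6): max_ending_here = 35, max_so_far = 35

Maximum subarray: [17, -8, 20, 6]
Maximum sum: 35

The maximum subarray is [17, -8, 20, 6] with sum 35. This subarray runs from index 6 to index 9.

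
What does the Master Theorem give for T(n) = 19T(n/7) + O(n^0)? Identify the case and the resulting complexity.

Master Theorem for T(n) = 19T(n/7) + O(n^0):

a = 19, b = 7, c = 0
log_b(a) = log_7(19) = 1.5131

Case 1: c = 0 < log_7(19) = 1.5131
T(n) = O(n^(log_7 19))

For T(n) = 19T(n/7) + O(n^0): log_7(19) = 1.5131. This is Case 1 of the Master Theorem (c < log_b(a), work dominated by leaves), giving O(n^(log_7 19)).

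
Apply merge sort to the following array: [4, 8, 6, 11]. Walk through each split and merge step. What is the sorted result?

Merge sort trace:

Split: [4, 8, 6, 11] -> [4, 8] and [6, 11]
  Split: [4, 8] -> [4] and [8]
  Merge: [4] + [8] -> [4, 8]
  Split: [6, 11] -> [6] and [11]
  Merge: [6] + [11] -> [6, 11]
Merge: [4, 8] + [6, 11] -> [4, 6, 8, 11]

Final sorted array: [4, 6, 8, 11]

The merge sort proceeds by recursively splitting the array and merging sorted halves.
After all merges, the sorted array is [4, 6, 8, 11].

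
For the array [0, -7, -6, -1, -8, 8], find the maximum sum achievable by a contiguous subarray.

Using Kadane's algorithm on [0, -7, -6, -1, -8, 8]:

Scanning through the array:
Position 1 (value -7): max_ending_here = -7, max_so_far = 0
Position 2 (value -6): max_ending_here = -6, max_so_far = 0
Position 3 (value -1): max_ending_here = -1, max_so_far = 0
Position 4 (value -8): max_ending_here = -8, max_so_far = 0
Position 5 (value 8): max_ending_here = 8, max_so_far = 8

Maximum subarray: [8]
Maximum sum: 8

The maximum subarray is [8] with sum 8. This subarray runs from index 5 to index 5.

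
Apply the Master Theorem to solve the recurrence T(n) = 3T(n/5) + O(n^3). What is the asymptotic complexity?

Master Theorem for T(n) = 3T(n/5) + O(n^3):

a = 3, b = 5, c = 3
log_b(a) = log_5(3) = 0.6826

Case 3: c = 3 > log_5(3) = 0.6826
T(n) = O(n^3) = O(n^3)

For T(n) = 3T(n/5) + O(n^3): log_5(3) = 0.6826. This is Case 3 of the Master Theorem (c > log_b(a), work dominated by root), giving O(n^3).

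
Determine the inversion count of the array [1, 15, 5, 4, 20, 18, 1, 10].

Finding inversions in [1, 15, 5, 4, 20, 18, 1, 10]:

(1, 2): arr[1]=15 > arr[2]=5
(1, 3): arr[1]=15 > arr[3]=4
(1, 6): arr[1]=15 > arr[6]=1
(1, 7): arr[1]=15 > arr[7]=10
(2, 3): arr[2]=5 > arr[3]=4
(2, 6): arr[2]=5 > arr[6]=1
(3, 6): arr[3]=4 > arr[6]=1
(4, 5): arr[4]=20 > arr[5]=18
(4, 6): arr[4]=20 > arr[6]=1
(4, 7): arr[4]=20 > arr[7]=10
(5, 6): arr[5]=18 > arr[6]=1
(5, 7): arr[5]=18 > arr[7]=10

Total inversions: 12

The array has 12 inversion(s): (1,2), (1,3), (1,6), (1,7), (2,3), (2,6), (3,6), (4,5), (4,6), (4,7), (5,6), (5,7). Each pair (i,j) satisfies i < j and arr[i] > arr[j].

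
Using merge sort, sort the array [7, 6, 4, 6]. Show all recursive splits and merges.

Merge sort trace:

Split: [7, 6, 4, 6] -> [7, 6] and [4, 6]
  Split: [7, 6] -> [7] and [6]
  Merge: [7] + [6] -> [6, 7]
  Split: [4, 6] -> [4] and [6]
  Merge: [4] + [6] -> [4, 6]
Merge: [6, 7] + [4, 6] -> [4, 6, 6, 7]

Final sorted array: [4, 6, 6, 7]

The merge sort proceeds by recursively splitting the array and merging sorted halves.
After all merges, the sorted array is [4, 6, 6, 7].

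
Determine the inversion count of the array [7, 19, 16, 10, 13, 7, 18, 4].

Finding inversions in [7, 19, 16, 10, 13, 7, 18, 4]:

(0, 7): arr[0]=7 > arr[7]=4
(1, 2): arr[1]=19 > arr[2]=16
(1, 3): arr[1]=19 > arr[3]=10
(1, 4): arr[1]=19 > arr[4]=13
(1, 5): arr[1]=19 > arr[5]=7
(1, 6): arr[1]=19 > arr[6]=18
(1, 7): arr[1]=19 > arr[7]=4
(2, 3): arr[2]=16 > arr[3]=10
(2, 4): arr[2]=16 > arr[4]=13
(2, 5): arr[2]=16 > arr[5]=7
(2, 7): arr[2]=16 > arr[7]=4
(3, 5): arr[3]=10 > arr[5]=7
(3, 7): arr[3]=10 > arr[7]=4
(4, 5): arr[4]=13 > arr[5]=7
(4, 7): arr[4]=13 > arr[7]=4
(5, 7): arr[5]=7 > arr[7]=4
(6, 7): arr[6]=18 > arr[7]=4

Total inversions: 17

The array has 17 inversion(s): (0,7), (1,2), (1,3), (1,4), (1,5), (1,6), (1,7), (2,3), (2,4), (2,5), (2,7), (3,5), (3,7), (4,5), (4,7), (5,7), (6,7). Each pair (i,j) satisfies i < j and arr[i] > arr[j].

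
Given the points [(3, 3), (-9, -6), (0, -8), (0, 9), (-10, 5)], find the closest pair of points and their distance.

Computing all pairwise distances among 5 points:

d((3, 3), (-9, -6)) = 15.0
d((3, 3), (0, -8)) = 11.4018
d((3, 3), (0, 9)) = 6.7082 <-- minimum
d((3, 3), (-10, 5)) = 13.1529
d((-9, -6), (0, -8)) = 9.2195
d((-9, -6), (0, 9)) = 17.4929
d((-9, -6), (-10, 5)) = 11.0454
d((0, -8), (0, 9)) = 17.0
d((0, -8), (-10, 5)) = 16.4012
d((0, 9), (-10, 5)) = 10.7703

Closest pair: (3, 3) and (0, 9) with distance 6.7082

The closest pair is (3, 3) and (0, 9) with Euclidean distance 6.7082. For 5 points, brute-force pairwise comparison is shown above. For large n, the divide-and-conquer algorithm (sort by x, recurse on halves, check the dividing strip) achieves O(n log n).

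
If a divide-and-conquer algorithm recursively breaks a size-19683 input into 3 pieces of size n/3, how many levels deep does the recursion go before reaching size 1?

For divide and conquer with division factor 3:

Problem sizes at each level:
Level 0: 19683
Level 1: 6561
Level 2: 2187
Level 3: 729
Level 4: 243
Level 5: 81
Level 6: 27
Level 7: 9
Level 8: 3
Level 9: 1

The root is level 0 and the size-1 base case is level 9 (the tree spans levels 0 through 9, i.e. 10 levels counting the root), so the depth is the number of divisions: log_3(19683) = 9

The recursion tree depth is log_3(19683) = 9. At each level, the problem size is divided by 3, so it takes 9 divisions to reduce to a base case of size 1. The algorithm makes 3 recursive calls at each level.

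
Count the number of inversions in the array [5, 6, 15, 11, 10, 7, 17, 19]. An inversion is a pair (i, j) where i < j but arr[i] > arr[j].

Finding inversions in [5, 6, 15, 11, 10, 7, 17, 19]:

(2, 3): arr[2]=15 > arr[3]=11
(2, 4): arr[2]=15 > arr[4]=10
(2, 5): arr[2]=15 > arr[5]=7
(3, 4): arr[3]=11 > arr[4]=10
(3, 5): arr[3]=11 > arr[5]=7
(4, 5): arr[4]=10 > arr[5]=7

Total inversions: 6

The array has 6 inversion(s): (2,3), (2,4), (2,5), (3,4), (3,5), (4,5). Each pair (i,j) satisfies i < j and arr[i] > arr[j].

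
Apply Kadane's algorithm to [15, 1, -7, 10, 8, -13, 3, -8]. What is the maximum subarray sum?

Using Kadane's algorithm on [15, 1, -7, 10, 8, -13, 3, -8]:

Scanning through the array:
Position 1 (value 1): max_ending_here = 16, max_so_far = 16
Position 2 (value -7): max_ending_here = 9, max_so_far = 16
Position 3 (value 10): max_ending_here = 19, max_so_far = 19
Position 4 (value 8): max_ending_here = 27, max_so_far = 27
Position 5 (value -13): max_ending_here = 14, max_so_far = 27
Position 6 (value 3): max_ending_here = 17, max_so_far = 27
Position 7 (value -8): max_ending_here = 9, max_so_far = 27

Maximum subarray: [15, 1, -7, 10, 8]
Maximum sum: 27

The maximum subarray is [15, 1, -7, 10, 8] with sum 27. This subarray runs from index 0 to index 4.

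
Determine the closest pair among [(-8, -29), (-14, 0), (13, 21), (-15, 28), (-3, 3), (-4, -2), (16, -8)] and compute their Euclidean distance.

Computing all pairwise distances among 7 points:

d((-8, -29), (-14, 0)) = 29.6142
d((-8, -29), (13, 21)) = 54.231
d((-8, -29), (-15, 28)) = 57.4282
d((-8, -29), (-3, 3)) = 32.3883
d((-8, -29), (-4, -2)) = 27.2947
d((-8, -29), (16, -8)) = 31.8904
d((-14, 0), (13, 21)) = 34.2053
d((-14, 0), (-15, 28)) = 28.0179
d((-14, 0), (-3, 3)) = 11.4018
d((-14, 0), (-4, -2)) = 10.198
d((-14, 0), (16, -8)) = 31.0483
d((13, 21), (-15, 28)) = 28.8617
d((13, 21), (-3, 3)) = 24.0832
d((13, 21), (-4, -2)) = 28.6007
d((13, 21), (16, -8)) = 29.1548
d((-15, 28), (-3, 3)) = 27.7308
d((-15, 28), (-4, -2)) = 31.9531
d((-15, 28), (16, -8)) = 47.5079
d((-3, 3), (-4, -2)) = 5.099 <-- minimum
d((-3, 3), (16, -8)) = 21.9545
d((-4, -2), (16, -8)) = 20.8806

Closest pair: (-3, 3) and (-4, -2) with distance 5.099

The closest pair is (-3, 3) and (-4, -2) with Euclidean distance 5.099. For 7 points, brute-force pairwise comparison is shown above. For large n, the divide-and-conquer algorithm (sort by x, recurse on halves, check the dividing strip) achieves O(n log n).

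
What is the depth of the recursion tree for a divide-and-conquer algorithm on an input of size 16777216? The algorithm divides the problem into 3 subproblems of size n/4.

For divide and conquer with division factor 4:

Problem sizes at each level:
Level 0: 16777216
Level 1: 4194304
Level 2: 1048576
Level 3: 262144
Level 4: 65536
Level 5: 16384
Level 6: 4096
Level 7: 1024
Level 8: 256
Level 9: 64
Level 10: 16
Level 11: 4
Level 12: 1

The root is level 0 and the size-1 base case is level 12 (the tree spans levels 0 through 12, i.e. 13 levels counting the root), so the depth is the number of divisions: log_4(16777216) = 12

The recursion tree depth is log_4(16777216) = 12. At each level, the problem size is divided by 4, so it takes 12 divisions to reduce to a base case of size 1. The algorithm makes 3 recursive calls at each level.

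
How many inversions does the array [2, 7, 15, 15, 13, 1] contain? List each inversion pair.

Finding inversions in [2, 7, 15, 15, 13, 1]:

(0, 5): arr[0]=2 > arr[5]=1
(1, 5): arr[1]=7 > arr[5]=1
(2, 4): arr[2]=15 > arr[4]=13
(2, 5): arr[2]=15 > arr[5]=1
(3, 4): arr[3]=15 > arr[4]=13
(3, 5): arr[3]=15 > arr[5]=1
(4, 5): arr[4]=13 > arr[5]=1

Total inversions: 7

The array has 7 inversion(s): (0,5), (1,5), (2,4), (2,5), (3,4), (3,5), (4,5). Each pair (i,j) satisfies i < j and arr[i] > arr[j].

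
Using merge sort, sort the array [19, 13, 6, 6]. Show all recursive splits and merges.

Merge sort trace:

Split: [19, 13, 6, 6] -> [19, 13] and [6, 6]
  Split: [19, 13] -> [19] and [13]
  Merge: [19] + [13] -> [13, 19]
  Split: [6, 6] -> [6] and [6]
  Merge: [6] + [6] -> [6, 6]
Merge: [13, 19] + [6, 6] -> [6, 6, 13, 19]

Final sorted array: [6, 6, 13, 19]

The merge sort proceeds by recursively splitting the array and merging sorted halves.
After all merges, the sorted array is [6, 6, 13, 19].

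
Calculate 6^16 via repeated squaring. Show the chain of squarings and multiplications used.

Computing 6^16 by squaring (build up from 6^1; each line after the first costs one multiplication):

6^1 = 6
6^2 = (6^1)^2 = 6^2 = 36
6^4 = (6^2)^2 = 36^2 = 1296
6^8 = (6^4)^2 = 1296^2 = 1679616
6^16 = (6^8)^2 = 1679616^2 = 2821109907456

Result: 2821109907456
Multiplications needed: 4 (4 lines after 6^1)

6^16 = 2821109907456. Using exponentiation by squaring, this requires 4 multiplications. The key idea: if the exponent is even, square the half-power; if odd, multiply by the base once.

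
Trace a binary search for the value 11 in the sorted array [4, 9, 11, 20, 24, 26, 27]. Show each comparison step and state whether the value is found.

Binary search for 11 in [4, 9, 11, 20, 24, 26, 27]:

lo=0, hi=6, mid=3, arr[mid]=20 -> 20 > 11, search left half
lo=0, hi=2, mid=1, arr[mid]=9 -> 9 < 11, search right half
lo=2, hi=2, mid=2, arr[mid]=11 -> Found target at index 2!

Binary search finds 11 at index 2 after 3 comparisons. The search repeatedly halves the search space by comparing with the middle element.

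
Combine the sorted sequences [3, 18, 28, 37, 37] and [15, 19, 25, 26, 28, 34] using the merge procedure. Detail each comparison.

Merging process:

Compare 3 vs 15: take 3 from left. Merged: [3]
Compare 18 vs 15: take 15 from right. Merged: [3, 15]
Compare 18 vs 19: take 18 from left. Merged: [3, 15, 18]
Compare 28 vs 19: take 19 from right. Merged: [3, 15, 18, 19]
Compare 28 vs 25: take 25 from right. Merged: [3, 15, 18, 19, 25]
Compare 28 vs 26: take 26 from right. Merged: [3, 15, 18, 19, 25, 26]
Compare 28 vs 28: take 28 from left. Merged: [3, 15, 18, 19, 25, 26, 28]
Compare 37 vs 28: take 28 from right. Merged: [3, 15, 18, 19, 25, 26, 28, 28]
Compare 37 vs 34: take 34 from right. Merged: [3, 15, 18, 19, 25, 26, 28, 28, 34]
Append remaining from left: [37, 37]. Merged: [3, 15, 18, 19, 25, 26, 28, 28, 34, 37, 37]

Final merged array: [3, 15, 18, 19, 25, 26, 28, 28, 34, 37, 37]
Total comparisons: 9

The merged array is [3, 15, 18, 19, 25, 26, 28, 28, 34, 37, 37], requiring 9 comparisons. The merge step runs in O(n) time where n is the total number of elements.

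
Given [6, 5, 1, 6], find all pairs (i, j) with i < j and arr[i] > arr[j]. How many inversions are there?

Finding inversions in [6, 5, 1, 6]:

(0, 1): arr[0]=6 > arr[1]=5
(0, 2): arr[0]=6 > arr[2]=1
(1, 2): arr[1]=5 > arr[2]=1

Total inversions: 3

The array has 3 inversion(s): (0,1), (0,2), (1,2). Each pair (i,j) satisfies i < j and arr[i] > arr[j].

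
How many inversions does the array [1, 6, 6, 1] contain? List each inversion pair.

Finding inversions in [1, 6, 6, 1]:

(1, 3): arr[1]=6 > arr[3]=1
(2, 3): arr[2]=6 > arr[3]=1

Total inversions: 2

The array has 2 inversion(s): (1,3), (2,3). Each pair (i,j) satisfies i < j and arr[i] > arr[j].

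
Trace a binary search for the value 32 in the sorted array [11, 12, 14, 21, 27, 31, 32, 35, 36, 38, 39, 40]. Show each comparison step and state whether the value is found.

Binary search for 32 in [11, 12, 14, 21, 27, 31, 32, 35, 36, 38, 39, 40]:

lo=0, hi=11, mid=5, arr[mid]=31 -> 31 < 32, search right half
lo=6, hi=11, mid=8, arr[mid]=36 -> 36 > 32, search left half
lo=6, hi=7, mid=6, arr[mid]=32 -> Found target at index 6!

Binary search finds 32 at index 6 after 3 comparisons. The search repeatedly halves the search space by comparing with the middle element.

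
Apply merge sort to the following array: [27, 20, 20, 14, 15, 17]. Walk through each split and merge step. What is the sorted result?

Merge sort trace:

Split: [27, 20, 20, 14, 15, 17] -> [27, 20, 20] and [14, 15, 17]
  Split: [27, 20, 20] -> [27] and [20, 20]
    Split: [20, 20] -> [20] and [20]
    Merge: [20] + [20] -> [20, 20]
  Merge: [27] + [20, 20] -> [20, 20, 27]
  Split: [14, 15, 17] -> [14] and [15, 17]
    Split: [15, 17] -> [15] and [17]
    Merge: [15] + [17] -> [15, 17]
  Merge: [14] + [15, 17] -> [14, 15, 17]
Merge: [20, 20, 27] + [14, 15, 17] -> [14, 15, 17, 20, 20, 27]

Final sorted array: [14, 15, 17, 20, 20, 27]

The merge sort proceeds by recursively splitting the array and merging sorted halves.
After all merges, the sorted array is [14, 15, 17, 20, 20, 27].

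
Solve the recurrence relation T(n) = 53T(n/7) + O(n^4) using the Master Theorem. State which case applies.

Master Theorem for T(n) = 53T(n/7) + O(n^4):

a = 53, b = 7, c = 4
log_b(a) = log_7(53) = 2.0403

Case 3: c = 4 > log_7(53) = 2.0403
T(n) = O(n^4) = O(n^4)

For T(n) = 53T(n/7) + O(n^4): log_7(53) = 2.0403. This is Case 3 of the Master Theorem (c > log_b(a), work dominated by root), giving O(n^4).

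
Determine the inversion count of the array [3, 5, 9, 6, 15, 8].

Finding inversions in [3, 5, 9, 6, 15, 8]:

(2, 3): arr[2]=9 > arr[3]=6
(2, 5): arr[2]=9 > arr[5]=8
(4, 5): arr[4]=15 > arr[5]=8

Total inversions: 3

The array has 3 inversion(s): (2,3), (2,5), (4,5). Each pair (i,j) satisfies i < j and arr[i] > arr[j].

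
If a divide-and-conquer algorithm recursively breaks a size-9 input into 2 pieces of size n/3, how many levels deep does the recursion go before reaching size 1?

For divide and conquer with division factor 3:

Problem sizes at each level:
Level 0: 9
Level 1: 3
Level 2: 1

The root is level 0 and the size-1 base case is level 2 (the tree spans levels 0 through 2, i.e. 3 levels counting the root), so the depth is the number of divisions: log_3(9) = 2

The recursion tree depth is log_3(9) = 2. At each level, the problem size is divided by 3, so it takes 2 divisions to reduce to a base case of size 1. The algorithm makes 2 recursive calls at each level.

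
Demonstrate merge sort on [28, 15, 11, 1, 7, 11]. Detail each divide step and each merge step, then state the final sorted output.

Merge sort trace:

Split: [28, 15, 11, 1, 7, 11] -> [28, 15, 11] and [1, 7, 11]
  Split: [28, 15, 11] -> [28] and [15, 11]
    Split: [15, 11] -> [15] and [11]
    Merge: [15] + [11] -> [11, 15]
  Merge: [28] + [11, 15] -> [11, 15, 28]
  Split: [1, 7, 11] -> [1] and [7, 11]
    Split: [7, 11] -> [7] and [11]
    Merge: [7] + [11] -> [7, 11]
  Merge: [1] + [7, 11] -> [1, 7, 11]
Merge: [11, 15, 28] + [1, 7, 11] -> [1, 7, 11, 11, 15, 28]

Final sorted array: [1, 7, 11, 11, 15, 28]

The merge sort proceeds by recursively splitting the array and merging sorted halves.
After all merges, the sorted array is [1, 7, 11, 11, 15, 28].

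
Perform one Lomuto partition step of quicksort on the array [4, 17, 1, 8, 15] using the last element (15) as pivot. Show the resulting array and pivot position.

Lomuto partition with pivot = 15:

Initial array: [4, 17, 1, 8, 15]

arr[0]=4 <= 15: swap with position 0, array becomes [4, 17, 1, 8, 15]
arr[1]=17 > 15: no swap
arr[2]=1 <= 15: swap with position 1, array becomes [4, 1, 17, 8, 15]
arr[3]=8 <= 15: swap with position 2, array becomes [4, 1, 8, 17, 15]

Place pivot at position 3: [4, 1, 8, 15, 17]
Pivot position: 3

After partitioning with pivot 15, the array becomes [4, 1, 8, 15, 17]. The pivot is placed at index 3. All elements to the left of the pivot are <= 15, and all elements to the right are > 15.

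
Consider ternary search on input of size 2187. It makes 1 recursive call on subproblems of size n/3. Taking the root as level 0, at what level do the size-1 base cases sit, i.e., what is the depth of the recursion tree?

For divide and conquer with division factor 3:

Problem sizes at each level:
Level 0: 2187
Level 1: 729
Level 2: 243
Level 3: 81
Level 4: 27
Level 5: 9
Level 6: 3
Level 7: 1

The root is level 0 and the size-1 base case is level 7 (the tree spans levels 0 through 7, i.e. 8 levels counting the root), so the depth is the number of divisions: log_3(2187) = 7

The recursion tree depth is log_3(2187) = 7. At each level, the problem size is divided by 3, so it takes 7 divisions to reduce to a base case of size 1. The algorithm makes 1 recursive call at each level.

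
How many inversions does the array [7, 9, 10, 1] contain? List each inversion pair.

Finding inversions in [7, 9, 10, 1]:

(0, 3): arr[0]=7 > arr[3]=1
(1, 3): arr[1]=9 > arr[3]=1
(2, 3): arr[2]=10 > arr[3]=1

Total inversions: 3

The array has 3 inversion(s): (0,3), (1,3), (2,3). Each pair (i,j) satisfies i < j and arr[i] > arr[j].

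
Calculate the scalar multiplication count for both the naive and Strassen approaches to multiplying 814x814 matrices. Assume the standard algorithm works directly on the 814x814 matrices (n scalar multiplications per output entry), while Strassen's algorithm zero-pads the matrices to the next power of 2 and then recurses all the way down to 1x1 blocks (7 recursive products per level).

Matrix multiplication for 814x814 matrices:

Strassen's algorithm requires power-of-2 dimensions. Pad 814x814 to 1024x1024 (next power of 2).

Standard algorithm: 814^3 = 539353144 multiplications
Strassen's algorithm: 7^(log2(1024)) = 7^10 = 282475249 multiplications
Savings: 539353144 - 282475249 = 256877895 multiplications

Standard: 539353144 multiplications (814^3). Strassen: 282475249 multiplications (7^10, after padding to 1024x1024). Strassen reduces 8 recursive multiplications to 7 at each level.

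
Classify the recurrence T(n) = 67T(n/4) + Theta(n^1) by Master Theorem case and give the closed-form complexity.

Master Theorem for T(n) = 67T(n/4) + O(n^1):

a = 67, b = 4, c = 1
log_b(a) = log_4(67) = 3.0330

Case 1: c = 1 < log_4(67) = 3.0330
T(n) = O(n^(log_4 67))

For T(n) = 67T(n/4) + O(n^1): log_4(67) = 3.0330. This is Case 1 of the Master Theorem (c < log_b(a), work dominated by leaves), giving O(n^(log_4 67)).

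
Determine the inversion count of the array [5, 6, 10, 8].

Finding inversions in [5, 6, 10, 8]:

(2, 3): arr[2]=10 > arr[3]=8

Total inversions: 1

The array has 1 inversion(s): (2,3). Each pair (i,j) satisfies i < j and arr[i] > arr[j].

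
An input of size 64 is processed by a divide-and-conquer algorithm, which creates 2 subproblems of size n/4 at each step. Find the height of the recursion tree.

For divide and conquer with division factor 4:

Problem sizes at each level:
Level 0: 64
Level 1: 16
Level 2: 4
Level 3: 1

The root is level 0 and the size-1 base case is level 3 (the tree spans levels 0 through 3, i.e. 4 levels counting the root), so the depth is the number of divisions: log_4(64) = 3

The recursion tree depth is log_4(64) = 3. At each level, the problem size is divided by 4, so it takes 3 divisions to reduce to a base case of size 1. The algorithm makes 2 recursive calls at each level.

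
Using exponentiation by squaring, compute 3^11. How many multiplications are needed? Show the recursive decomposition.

Computing 3^11 by squaring (build up from 3^1; each line after the first costs one multiplication):

3^1 = 3
3^2 = (3^1)^2 = 3^2 = 9
3^4 = (3^2)^2 = 9^2 = 81
3^5 = 3 * 3^4 = 3 * 81 = 243
3^10 = (3^5)^2 = 243^2 = 59049
3^11 = 3 * 3^10 = 3 * 59049 = 177147

Result: 177147
Multiplications needed: 5 (5 lines after 3^1)

3^11 = 177147. Using exponentiation by squaring, this requires 5 multiplications. The key idea: if the exponent is even, square the half-power; if odd, multiply by the base once.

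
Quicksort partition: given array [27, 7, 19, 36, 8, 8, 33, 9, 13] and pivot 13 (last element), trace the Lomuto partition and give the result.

Lomuto partition with pivot = 13:

Initial array: [27, 7, 19, 36, 8, 8, 33, 9, 13]

arr[0]=27 > 13: no swap
arr[1]=7 <= 13: swap with position 0, array becomes [7, 27, 19, 36, 8, 8, 33, 9, 13]
arr[2]=19 > 13: no swap
arr[3]=36 > 13: no swap
arr[4]=8 <= 13: swap with position 1, array becomes [7, 8, 19, 36, 27, 8, 33, 9, 13]
arr[5]=8 <= 13: swap with position 2, array becomes [7, 8, 8, 36, 27, 19, 33, 9, 13]
arr[6]=33 > 13: no swap
arr[7]=9 <= 13: swap with position 3, array becomes [7, 8, 8, 9, 27, 19, 33, 36, 13]

Place pivot at position 4: [7, 8, 8, 9, 13, 19, 33, 36, 27]
Pivot position: 4

After partitioning with pivot 13, the array becomes [7, 8, 8, 9, 13, 19, 33, 36, 27]. The pivot is placed at index 4. All elements to the left of the pivot are <= 13, and all elements to the right are > 13.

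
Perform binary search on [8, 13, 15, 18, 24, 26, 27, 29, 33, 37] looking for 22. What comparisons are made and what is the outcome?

Binary search for 22 in [8, 13, 15, 18, 24, 26, 27, 29, 33, 37]:

lo=0, hi=9, mid=4, arr[mid]=24 -> 24 > 22, search left half
lo=0, hi=3, mid=1, arr[mid]=13 -> 13 < 22, search right half
lo=2, hi=3, mid=2, arr[mid]=15 -> 15 < 22, search right half
lo=3, hi=3, mid=3, arr[mid]=18 -> 18 < 22, search right half
lo=4 > hi=3, target 22 not found

Binary search determines that 22 is not in the array after 4 comparisons. The search space was exhausted without finding the target.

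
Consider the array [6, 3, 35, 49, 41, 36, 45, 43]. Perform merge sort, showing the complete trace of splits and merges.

Merge sort trace:

Split: [6, 3, 35, 49, 41, 36, 45, 43] -> [6, 3, 35, 49] and [41, 36, 45, 43]
  Split: [6, 3, 35, 49] -> [6, 3] and [35, 49]
    Split: [6, 3] -> [6] and [3]
    Merge: [6] + [3] -> [3, 6]
    Split: [35, 49] -> [35] and [49]
    Merge: [35] + [49] -> [35, 49]
  Merge: [3, 6] + [35, 49] -> [3, 6, 35, 49]
  Split: [41, 36, 45, 43] -> [41, 36] and [45, 43]
    Split: [41, 36] -> [41] and [36]
    Merge: [41] + [36] -> [36, 41]
    Split: [45, 43] -> [45] and [43]
    Merge: [45] + [43] -> [43, 45]
  Merge: [36, 41] + [43, 45] -> [36, 41, 43, 45]
Merge: [3, 6, 35, 49] + [36, 41, 43, 45] -> [3, 6, 35, 36, 41, 43, 45, 49]

Final sorted array: [3, 6, 35, 36, 41, 43, 45, 49]

The merge sort proceeds by recursively splitting the array and merging sorted halves.
After all merges, the sorted array is [3, 6, 35, 36, 41, 43, 45, 49].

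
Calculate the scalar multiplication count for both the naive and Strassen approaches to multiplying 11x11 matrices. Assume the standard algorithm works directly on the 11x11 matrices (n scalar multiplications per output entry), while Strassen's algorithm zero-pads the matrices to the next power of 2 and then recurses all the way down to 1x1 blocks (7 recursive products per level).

Matrix multiplication for 11x11 matrices:

Strassen's algorithm requires power-of-2 dimensions. Pad 11x11 to 16x16 (next power of 2).

Standard algorithm: 11^3 = 1331 multiplications
Strassen's algorithm: 7^(log2(16)) = 7^4 = 2401 multiplications
Difference: 1331 - 2401 = -1070 (Strassen uses MORE here due to padding overhead — for small or just-over-power-of-2 n, padding can outweigh the per-level savings)

Standard: 1331 multiplications (11^3). Strassen: 2401 multiplications (7^4, after padding to 16x16). Strassen reduces 8 recursive multiplications to 7 at each level.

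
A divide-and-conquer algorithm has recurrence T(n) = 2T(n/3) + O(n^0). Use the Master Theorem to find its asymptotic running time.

Master Theorem for T(n) = 2T(n/3) + O(n^0):

a = 2, b = 3, c = 0
log_b(a) = log_3(2) = 0.6309

Case 1: c = 0 < log_3(2) = 0.6309
T(n) = O(n^(log_3 2))

For T(n) = 2T(n/3) + O(n^0): log_3(2) = 0.6309. This is Case 1 of the Master Theorem (c < log_b(a), work dominated by leaves), giving O(n^(log_3 2)).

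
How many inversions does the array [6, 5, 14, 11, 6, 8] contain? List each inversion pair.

Finding inversions in [6, 5, 14, 11, 6, 8]:

(0, 1): arr[0]=6 > arr[1]=5
(2, 3): arr[2]=14 > arr[3]=11
(2, 4): arr[2]=14 > arr[4]=6
(2, 5): arr[2]=14 > arr[5]=8
(3, 4): arr[3]=11 > arr[4]=6
(3, 5): arr[3]=11 > arr[5]=8

Total inversions: 6

The array has 6 inversion(s): (0,1), (2,3), (2,4), (2,5), (3,4), (3,5). Each pair (i,j) satisfies i < j and arr[i] > arr[j].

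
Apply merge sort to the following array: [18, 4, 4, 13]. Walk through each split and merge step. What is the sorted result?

Merge sort trace:

Split: [18, 4, 4, 13] -> [18, 4] and [4, 13]
  Split: [18, 4] -> [18] and [4]
  Merge: [18] + [4] -> [4, 18]
  Split: [4, 13] -> [4] and [13]
  Merge: [4] + [13] -> [4, 13]
Merge: [4, 18] + [4, 13] -> [4, 4, 13, 18]

Final sorted array: [4, 4, 13, 18]

The merge sort proceeds by recursively splitting the array and merging sorted halves.
After all merges, the sorted array is [4, 4, 13, 18].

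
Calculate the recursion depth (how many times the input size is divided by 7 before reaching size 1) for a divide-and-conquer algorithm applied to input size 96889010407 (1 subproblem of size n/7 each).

For divide and conquer with division factor 7:

Problem sizes at each level:
Level 0: 96889010407
Level 1: 13841287201
Level 2: 1977326743
Level 3: 282475249
Level 4: 40353607
Level 5: 5764801
Level 6: 823543
Level 7: 117649
Level 8: 16807
Level 9: 2401
Level 10: 343
Level 11: 49
Level 12: 7
Level 13: 1

The root is level 0 and the size-1 base case is level 13 (the tree spans levels 0 through 13, i.e. 14 levels counting the root), so the depth is the number of divisions: log_7(96889010407) = 13

The recursion tree depth is log_7(96889010407) = 13. At each level, the problem size is divided by 7, so it takes 13 divisions to reduce to a base case of size 1. The algorithm makes 1 recursive call at each level.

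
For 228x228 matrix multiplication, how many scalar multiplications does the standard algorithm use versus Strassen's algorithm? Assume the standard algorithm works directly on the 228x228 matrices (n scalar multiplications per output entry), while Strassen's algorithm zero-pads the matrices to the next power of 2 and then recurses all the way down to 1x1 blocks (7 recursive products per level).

Matrix multiplication for 228x228 matrices:

Strassen's algorithm requires power-of-2 dimensions. Pad 228x228 to 256x256 (next power of 2).

Standard algorithm: 228^3 = 11852352 multiplications
Strassen's algorithm: 7^(log2(256)) = 7^8 = 5764801 multiplications
Savings: 11852352 - 5764801 = 6087551 multiplications

Standard: 11852352 multiplications (228^3). Strassen: 5764801 multiplications (7^8, after padding to 256x256). Strassen reduces 8 recursive multiplications to 7 at each level.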